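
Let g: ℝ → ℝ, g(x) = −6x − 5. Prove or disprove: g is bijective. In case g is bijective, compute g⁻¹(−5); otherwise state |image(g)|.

Recall that g is injective when g(s) = g(t) forces s = t.
Suppose g(s) = g(t). Then −6s − 5 = −6t − 5, hence −6s = −6t, therefore s = t.
For any y ∈ ℝ, x = (y + 5)/(−6) satisfies g(x) = y.
Hence g is bijective.
Since g is bijective, we compute g⁻¹(−5) = (−5 + 5)/(−6) = 0.

0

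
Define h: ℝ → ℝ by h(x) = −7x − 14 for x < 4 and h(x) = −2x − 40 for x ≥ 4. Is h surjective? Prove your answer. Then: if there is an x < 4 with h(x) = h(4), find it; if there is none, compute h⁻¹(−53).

13/2

Both pieces are strictly decreasing (slopes −7 and −2), so each is injective on its own interval.
The left piece maps (−∞, 4) onto (−42, ∞); the right piece maps [4, ∞) onto (−∞, −48].
The union (−42, ∞) ∪ (−∞, −48] omits the interval between −42 and −48; in particular −42 has no preimage. So h is not surjective.
Because the two images are disjoint, no x < 4 has h(x) = h(4), so we compute h⁻¹(−53): −53 lies in (−∞, −48], so solve −2x − 40 = −53: x = (−53 + 40)/(−2) = 13/2.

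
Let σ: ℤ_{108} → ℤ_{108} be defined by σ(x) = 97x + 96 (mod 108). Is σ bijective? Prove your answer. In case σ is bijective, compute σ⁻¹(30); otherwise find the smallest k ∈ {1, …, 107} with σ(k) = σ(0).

Suppose σ(x_1) = σ(x_2) in ℤ_{108}. Then 97x_1 + 96 ≡ 97x_2 + 96 (mod 108), thus 97(x_1 − x_2) ≡ 0 (mod 108).
Since gcd(97, 108) = 1, 97 is invertible modulo 108, thus x_1 − x_2 ≡ 0 (mod 108), i.e. x_1 = x_2.
We now compute 97⁻¹ mod 108 explicitly. Euclid's algorithm: 108 = 1·97 + 11, 97 = 8·11 + 9, 11 = 1·9 + 2, 9 = 4·2 + 1; back-substituting gives 1 = 49·97 − 44·108, so 97⁻¹ ≡ 49 (mod 108).
For any y ∈ ℤ_{108}, x = 49(y − 96) mod 108 satisfies σ(x) = 97·49(y − 96) + 96 ≡ y (since 97·49 ≡ 1 mod 108). So every y has a preimage.
Thus σ is bijective.
Since σ is bijective, we find σ⁻¹(30): we need 97x ≡ 30 − 96 ≡ 42 (mod 108). Using 97⁻¹ = 49: x ≡ 49·42 = 2058 = 19·108 + 6, so x = 6.
Check: σ(6) = 97·6 + 96 = 678 = 6·108 + 30 ≡ 30 (mod 108).

6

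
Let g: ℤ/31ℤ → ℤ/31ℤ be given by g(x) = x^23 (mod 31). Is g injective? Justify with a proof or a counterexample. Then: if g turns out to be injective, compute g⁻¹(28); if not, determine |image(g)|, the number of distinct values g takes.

9

Since 31 is prime, the nonzero elements of ℤ/31ℤ form a cyclic group of order 30.
As gcd(23, 30) = 1, raising to the 23rd power is a bijection on this group: if x_1^23 ≡ x_2^23 then (x_1x_2^{−1})^23 = 1, and the only element of order dividing gcd(23, 30) = 1 is 1, so x_1 = x_2.
With g(0) = 0 this makes g injective on all of ℤ/31ℤ, hence bijective (finite equal-size domain and codomain). In particular g is injective.
Since g is injective, we find the preimage of 28. The inverse of x ↦ x^23 on (ℤ/31ℤ)^× is x ↦ x^17, because 23·17 = 391 = 13·30 + 1 ≡ 1 (mod 30) and x^{30} = 1 for x ≠ 0 (Fermat). So g⁻¹(28) = 28^17 mod 31.
Repeated squaring mod 31: 28^1 ≡ 28, 28^2 ≡ 28² = 784 ≡ 9, 28^4 ≡ 9² = 81 ≡ 19, 28^8 ≡ 19² = 361 ≡ 20, 28^16 ≡ 20² = 400 ≡ 28. Since 17 = 16 + 1, 28^17 ≡ 28·28: 28·28 = 784 ≡ 9. So 28^17 ≡ 9 (mod 31).
Hence g⁻¹(28) = 9.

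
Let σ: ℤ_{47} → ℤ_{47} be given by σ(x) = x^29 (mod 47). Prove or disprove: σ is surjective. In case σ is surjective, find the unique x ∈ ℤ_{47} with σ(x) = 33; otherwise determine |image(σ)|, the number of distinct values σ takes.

Since 47 is prime, the nonzero elements of ℤ_{47} form a cyclic group of order 46.
As gcd(29, 46) = 1, raising to the 29th power is a bijection on this group: if x_1^29 ≡ x_2^29 then (x_1x_2^{−1})^29 = 1, and the only element of order dividing gcd(29, 46) = 1 is 1, so x_1 = x_2.
With σ(0) = 0 this makes σ injective on all of ℤ_{47}, hence bijective (finite equal-size domain and codomain). In particular σ is surjective.
Since σ is surjective, we find the preimage of 33. The inverse of x ↦ x^29 on (ℤ_{47})^× is x ↦ x^27, because 29·27 = 783 = 17·46 + 1 ≡ 1 (mod 46) and x^{46} = 1 for x ≠ 0 (Fermat). So σ⁻¹(33) = 33^27 mod 47.
Repeated squaring mod 47: 33^1 ≡ 33, 33^2 ≡ 33² = 1089 ≡ 8, 33^4 ≡ 8² = 64 ≡ 17, 33^8 ≡ 17² = 289 ≡ 7, 33^16 ≡ 7² = 49 ≡ 2. Since 27 = 16 + 8 + 2 + 1, 33^27 ≡ 2·7·8·33: 2·7 = 14, then 14·8 = 112 ≡ 18, then 18·33 = 594 ≡ 30. So 33^27 ≡ 30 (mod 47).
Hence σ⁻¹(33) = 30.

30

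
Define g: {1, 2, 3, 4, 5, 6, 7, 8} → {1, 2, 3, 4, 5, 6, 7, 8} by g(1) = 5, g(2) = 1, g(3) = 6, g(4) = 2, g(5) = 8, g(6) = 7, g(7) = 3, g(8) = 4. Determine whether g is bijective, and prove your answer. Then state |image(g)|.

The values 5, 1, 6, 2, 8, 7, 3, 4 are a permutation of {1, 2, 3, 4, 5, 6, 7, 8}: each element appears exactly once.
So g is injective and surjective, hence bijective.
The image of g is {1, 2, 3, 4, 5, 6, 7, 8}, which has 8 elements.

8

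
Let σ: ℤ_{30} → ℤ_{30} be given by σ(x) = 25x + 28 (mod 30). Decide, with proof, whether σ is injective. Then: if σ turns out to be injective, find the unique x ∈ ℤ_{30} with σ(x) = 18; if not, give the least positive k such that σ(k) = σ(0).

By definition, injectivity means: for all x_1, x_2 in the domain, σ(x_1) = σ(x_2) implies x_1 = x_2.
We have gcd(25, 30) = 5 > 1. Taking x_1 = 0 and x_2 = 6: σ(0) = 28 and σ(6) = 25·6 + 28 = 178 ≡ 28 (mod 30).
So σ(0) = σ(6) while 0 ≠ 6, hence σ is not injective.
Since σ is not injective, we find the least positive k with σ(k) = σ(0): this means 25k ≡ 0 (mod 30), i.e. 30 ∣ 25k. Since gcd(25, 30) = 5, dividing through by 5 this holds exactly when 6 ∣ 5k, and as gcd(5, 6) = 1, exactly when 6 ∣ k.
The smallest positive such k is 6.

6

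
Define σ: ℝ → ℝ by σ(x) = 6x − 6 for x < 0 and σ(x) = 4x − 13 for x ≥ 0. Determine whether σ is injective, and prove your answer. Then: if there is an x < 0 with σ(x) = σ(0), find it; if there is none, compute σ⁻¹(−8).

-7/6

Both pieces are strictly increasing (slopes 6 and 4), so each is injective on its own interval.
The left piece maps (−∞, 0) onto (−∞, −6); the right piece maps [0, ∞) onto [−13, ∞).
These images overlap. In particular σ(0) = −13 (right piece), and solving 6x − 6 = −13 on the left piece gives x = −7/6 < 0.
So σ(−7/6) = σ(0) with −7/6 ≠ 0, and σ is not injective. This x = −7/6 is the requested value below 0.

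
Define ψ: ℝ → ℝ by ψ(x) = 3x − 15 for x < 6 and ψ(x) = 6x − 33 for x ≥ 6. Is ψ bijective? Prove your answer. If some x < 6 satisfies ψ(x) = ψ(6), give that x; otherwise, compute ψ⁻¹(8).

41/6

Both pieces are strictly increasing (slopes 3 and 6), so each is injective on its own interval.
The left piece maps (−∞, 6) onto (−∞, 3); the right piece maps [6, ∞) onto [3, ∞).
Since 3 = 3, the images partition ℝ: ψ is injective and surjective, hence bijective.
Because the two images are disjoint, no x < 6 has ψ(x) = ψ(6), so we compute ψ⁻¹(8): 8 lies in [3, ∞), so solve 6x − 33 = 8: x = (8 + 33)/6 = 41/6.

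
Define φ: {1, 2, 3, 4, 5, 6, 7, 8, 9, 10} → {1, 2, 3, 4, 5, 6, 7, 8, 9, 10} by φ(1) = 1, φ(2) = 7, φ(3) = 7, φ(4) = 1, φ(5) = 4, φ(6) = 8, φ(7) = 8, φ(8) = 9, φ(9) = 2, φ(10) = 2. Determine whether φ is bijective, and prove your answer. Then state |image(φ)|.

φ(2) = 7 = φ(3) with 2 ≠ 3, so φ is not injective, hence not bijective.
The image of φ is {1, 2, 4, 7, 8, 9}, which has 6 elements.

6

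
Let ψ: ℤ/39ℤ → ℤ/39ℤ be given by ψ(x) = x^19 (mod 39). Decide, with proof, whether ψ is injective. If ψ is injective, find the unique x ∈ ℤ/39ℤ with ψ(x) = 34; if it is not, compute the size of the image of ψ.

Computing x^19 mod 39 for each x (by repeated squaring, reducing mod 39 at every step), the values ψ(0), ψ(1), …, ψ(38) are: 0, 1, 11, 3, 4, 8, 33, 19, 5, 9, 10, 2, 12, 13, 14, 24, 16, 17, 21, 7, 32, 18, 22, 23, 15, 25, 26, 27, 37, 29, 30, 34, 20, 6, 31, 35, 36, 28, 38.
Every element of ℤ/39ℤ appears exactly once in this list, so ψ is a bijection, and in particular injective.
Since ψ is injective, we read off the preimage of 34 from the same table: ψ(31) = 34, so ψ⁻¹(34) = 31.

31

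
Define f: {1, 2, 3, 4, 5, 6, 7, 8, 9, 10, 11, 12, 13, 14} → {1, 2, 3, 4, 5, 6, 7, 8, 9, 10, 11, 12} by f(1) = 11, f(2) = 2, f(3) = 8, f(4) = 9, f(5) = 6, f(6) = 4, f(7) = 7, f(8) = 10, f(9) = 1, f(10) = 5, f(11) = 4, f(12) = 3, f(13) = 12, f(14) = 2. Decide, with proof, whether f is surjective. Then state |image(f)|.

Every element of the codomain has a preimage: 1 = f(9), 2 = f(2), 3 = f(12), 4 = f(6), 5 = f(10), 6 = f(5), 7 = f(7), 8 = f(3), 9 = f(4), 10 = f(8), 11 = f(1), 12 = f(13).
Hence f is surjective.
The image of f is {1, 2, 3, 4, 5, 6, 7, 8, 9, 10, 11, 12}, which has 12 elements.

12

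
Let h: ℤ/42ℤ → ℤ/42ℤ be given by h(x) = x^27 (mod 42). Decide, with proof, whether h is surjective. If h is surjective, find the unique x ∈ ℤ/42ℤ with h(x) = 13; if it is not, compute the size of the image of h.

h(2): Repeated squaring mod 42: 2^1 ≡ 2, 2^2 ≡ 2² = 4, 2^4 ≡ 4² = 16, 2^8 ≡ 16² = 256 ≡ 4, 2^16 ≡ 4² = 16. Since 27 = 16 + 8 + 2 + 1, 2^27 ≡ 16·4·4·2: 16·4 = 64 ≡ 22, then 22·4 = 88 ≡ 4, then 4·2 = 8. So 2^27 ≡ 8 (mod 42).
h(8): Repeated squaring mod 42: 8^1 ≡ 8, 8^2 ≡ 8² = 64 ≡ 22, 8^4 ≡ 22² = 484 ≡ 22, 8^8 ≡ 22² = 484 ≡ 22, 8^16 ≡ 22² = 484 ≡ 22. Since 27 = 16 + 8 + 2 + 1, 8^27 ≡ 22·22·22·8: 22·22 = 484 ≡ 22, then 22·22 = 484 ≡ 22, then 22·8 = 176 ≡ 8. So 8^27 ≡ 8 (mod 42).
So h(2) = h(8) = 8 while 2 ≠ 8, hence h is not injective.
A non-injective map from the 42-element set ℤ/42ℤ to itself takes at most 41 distinct values, so it cannot be surjective. Therefore h is not surjective.
Since h is not surjective, we determine |image(h)|. Computing x^27 mod 42 for each x (by repeated squaring, reducing mod 42 at every step), the values h(0), h(1), …, h(41) are: 0, 1, 8, 27, 22, 41, 6, 7, 8, 15, 34, 29, 6, 13, 14, 15, 22, 41, 36, 13, 20, 21, 22, 29, 6, 1, 20, 27, 28, 29, 36, 13, 8, 27, 34, 35, 36, 1, 20, 15, 34, 41.
The distinct values are {0, 1, 6, 7, 8, 13, 14, 15, 20, 21, 22, 27, 28, 29, 34, 35, 36, 41}; there are 18 of them.

18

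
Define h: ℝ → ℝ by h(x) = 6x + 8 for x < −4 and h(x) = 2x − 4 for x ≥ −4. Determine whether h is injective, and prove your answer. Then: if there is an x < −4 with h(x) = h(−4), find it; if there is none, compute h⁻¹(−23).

-31/6

Both pieces are strictly increasing (slopes 6 and 2), so each is injective on its own interval.
The left piece maps (−∞, −4) onto (−∞, −16); the right piece maps [−4, ∞) onto [−12, ∞).
These images are disjoint, so no value is attained by both pieces. Therefore h is injective.
Because the two images are disjoint, no x < −4 has h(x) = h(−4), so we compute h⁻¹(−23): −23 lies in (−∞, −16), so solve 6x + 8 = −23: x = (−23 − 8)/6 = −31/6.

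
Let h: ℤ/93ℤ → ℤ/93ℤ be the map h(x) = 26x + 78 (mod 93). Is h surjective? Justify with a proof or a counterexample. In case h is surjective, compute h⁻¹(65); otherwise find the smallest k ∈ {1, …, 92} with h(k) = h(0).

Recall that surjectivity means every element of the codomain has a preimage under h.
Since gcd(26, 93) = 1, 26 is invertible modulo 93. Euclid's algorithm: 93 = 3·26 + 15, 26 = 1·15 + 11, 15 = 1·11 + 4, 11 = 2·4 + 3, 4 = 1·3 + 1; back-substituting gives 1 = 68·26 − 19·93, so 26⁻¹ ≡ 68 (mod 93).
For any y ∈ ℤ/93ℤ, x = 68(y − 78) mod 93 satisfies h(x) = 26·68(y − 78) + 78 ≡ y (since 26·68 ≡ 1 mod 93). So every y has a preimage.
Thus h is surjective.
Since h is surjective, we compute h⁻¹(65): solve 26x + 78 ≡ 65 (mod 93), i.e. 26x ≡ 80 (mod 93).
Multiplying by 26⁻¹ = 68 gives x ≡ 68·80 = 5440 = 58·93 + 46 ≡ 46 (mod 93).
Check: h(46) = 26·46 + 78 = 1274 = 13·93 + 65 ≡ 65 (mod 93).

46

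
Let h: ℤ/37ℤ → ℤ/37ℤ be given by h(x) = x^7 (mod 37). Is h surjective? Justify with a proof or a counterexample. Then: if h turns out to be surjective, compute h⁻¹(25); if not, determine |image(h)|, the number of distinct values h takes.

21

Since 37 is prime, the nonzero elements of ℤ/37ℤ form a cyclic group of order 36.
As gcd(7, 36) = 1, raising to the 7th power is a bijection on this group: if s^7 ≡ t^7 then (st^{−1})^7 = 1, and the only element of order dividing gcd(7, 36) = 1 is 1, so s = t.
With h(0) = 0 this makes h injective on all of ℤ/37ℤ, hence bijective (finite equal-size domain and codomain). In particular h is surjective.
Since h is surjective, we find the preimage of 25. The inverse of x ↦ x^7 on (ℤ/37ℤ)^× is x ↦ x^31, because 7·31 = 217 = 6·36 + 1 ≡ 1 (mod 36) and x^{36} = 1 for x ≠ 0 (Fermat). So h⁻¹(25) = 25^31 mod 37.
Repeated squaring mod 37: 25^1 ≡ 25, 25^2 ≡ 25² = 625 ≡ 33, 25^4 ≡ 33² = 1089 ≡ 16, 25^8 ≡ 16² = 256 ≡ 34, 25^16 ≡ 34² = 1156 ≡ 9. Since 31 = 16 + 8 + 4 + 2 + 1, 25^31 ≡ 9·34·16·33·25: 9·34 = 306 ≡ 10, then 10·16 = 160 ≡ 12, then 12·33 = 396 ≡ 26, then 26·25 = 650 ≡ 21. So 25^31 ≡ 21 (mod 37).
Hence h⁻¹(25) = 21.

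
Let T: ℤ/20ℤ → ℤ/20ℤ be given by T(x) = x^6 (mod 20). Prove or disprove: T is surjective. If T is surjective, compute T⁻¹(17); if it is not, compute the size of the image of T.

T(4): Repeated squaring mod 20: 4^1 ≡ 4, 4^2 ≡ 4² = 16, 4^4 ≡ 16² = 256 ≡ 16. Since 6 = 4 + 2, 4^6 ≡ 16·16: 16·16 = 256 ≡ 16. So 4^6 ≡ 16 (mod 20).
T(6): Repeated squaring mod 20: 6^1 ≡ 6, 6^2 ≡ 6² = 36 ≡ 16, 6^4 ≡ 16² = 256 ≡ 16. Since 6 = 4 + 2, 6^6 ≡ 16·16: 16·16 = 256 ≡ 16. So 6^6 ≡ 16 (mod 20).
So T(4) = T(6) = 16 while 4 ≠ 6, therefore T is not injective.
A non-injective map from the 20-element set ℤ/20ℤ to itself takes at most 19 distinct values, so it cannot be surjective. So T is not surjective.
Since T is not surjective, we determine |image(T)|. Computing x^6 mod 20 for each x (by repeated squaring, reducing mod 20 at every step), the values T(0), T(1), …, T(19) are: 0, 1, 4, 9, 16, 5, 16, 9, 4, 1, 0, 1, 4, 9, 16, 5, 16, 9, 4, 1.
The distinct values are {0, 1, 4, 5, 9, 16}; there are 6 of them.

6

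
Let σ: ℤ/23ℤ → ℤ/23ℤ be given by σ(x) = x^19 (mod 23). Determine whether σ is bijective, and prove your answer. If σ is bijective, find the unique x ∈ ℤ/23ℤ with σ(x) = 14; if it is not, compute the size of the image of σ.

Since 23 is prime, the nonzero elements of ℤ/23ℤ form a cyclic group of order 22.
As gcd(19, 22) = 1, raising to the 19th power is a bijection on this group: if u^19 ≡ v^19 then (uv^{−1})^19 = 1, and the only element of order dividing gcd(19, 22) = 1 is 1, so u = v.
With σ(0) = 0 this makes σ injective on all of ℤ/23ℤ, hence bijective (finite equal-size domain and codomain). In particular σ is bijective.
Since σ is bijective, we find the preimage of 14. The inverse of x ↦ x^19 on (ℤ/23ℤ)^× is x ↦ x^7, because 19·7 = 133 = 6·22 + 1 ≡ 1 (mod 22) and x^{22} = 1 for x ≠ 0 (Fermat). So σ⁻¹(14) = 14^7 mod 23.
Repeated squaring mod 23: 14^1 ≡ 14, 14^2 ≡ 14² = 196 ≡ 12, 14^4 ≡ 12² = 144 ≡ 6. Since 7 = 4 + 2 + 1, 14^7 ≡ 6·12·14: 6·12 = 72 ≡ 3, then 3·14 = 42 ≡ 19. So 14^7 ≡ 19 (mod 23).
Hence σ⁻¹(14) = 19.

19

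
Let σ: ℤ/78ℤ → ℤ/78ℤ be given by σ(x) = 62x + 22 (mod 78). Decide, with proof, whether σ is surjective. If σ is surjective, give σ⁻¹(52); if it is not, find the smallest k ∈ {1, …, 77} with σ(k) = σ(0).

39

By definition, σ is surjective if every y in the codomain equals σ(x) for some x in the domain.
Since gcd(62, 78) = 2, we have 62x ≡ 0 (mod 2) for all x, so σ(x) ≡ 0 (mod 2).
But 1 ≢ 0 (mod 2), so 1 ∈ ℤ/78ℤ has no preimage. Hence σ is not surjective.
Since σ is not surjective, we find the least positive k with σ(k) = σ(0): this means 62k ≡ 0 (mod 78), i.e. 78 ∣ 62k. Since gcd(62, 78) = 2, dividing through by 2 this holds exactly when 39 ∣ 31k, and as gcd(31, 39) = 1, exactly when 39 ∣ k.
The smallest positive such k is 39.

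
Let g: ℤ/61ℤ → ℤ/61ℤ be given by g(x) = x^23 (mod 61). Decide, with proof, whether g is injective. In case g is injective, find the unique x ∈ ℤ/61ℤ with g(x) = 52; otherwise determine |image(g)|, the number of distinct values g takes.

41

Since 61 is prime, the nonzero elements of ℤ/61ℤ form a cyclic group of order 60.
As gcd(23, 60) = 1, raising to the 23rd power is a bijection on this group: if s^23 ≡ t^23 then (st^{−1})^23 = 1, and the only element of order dividing gcd(23, 60) = 1 is 1, so s = t.
With g(0) = 0 this makes g injective on all of ℤ/61ℤ, hence bijective (finite equal-size domain and codomain). In particular g is injective.
Since g is injective, we find the preimage of 52. The inverse of x ↦ x^23 on (ℤ/61ℤ)^× is x ↦ x^47, because 23·47 = 1081 = 18·60 + 1 ≡ 1 (mod 60) and x^{60} = 1 for x ≠ 0 (Fermat). So g⁻¹(52) = 52^47 mod 61.
Repeated squaring mod 61: 52^1 ≡ 52, 52^2 ≡ 52² = 2704 ≡ 20, 52^4 ≡ 20² = 400 ≡ 34, 52^8 ≡ 34² = 1156 ≡ 58, 52^16 ≡ 58² = 3364 ≡ 9, 52^32 ≡ 9² = 81 ≡ 20. Since 47 = 32 + 8 + 4 + 2 + 1, 52^47 ≡ 20·58·34·20·52: 20·58 = 1160 ≡ 1, then 1·34 = 34, then 34·20 = 680 ≡ 9, then 9·52 = 468 ≡ 41. So 52^47 ≡ 41 (mod 61).
Hence g⁻¹(52) = 41.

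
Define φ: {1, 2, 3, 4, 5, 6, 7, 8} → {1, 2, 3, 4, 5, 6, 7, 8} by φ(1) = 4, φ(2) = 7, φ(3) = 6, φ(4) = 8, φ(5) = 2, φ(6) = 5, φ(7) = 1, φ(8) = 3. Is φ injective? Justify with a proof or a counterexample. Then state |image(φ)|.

The values φ(1), …, φ(8) are 4, 7, 6, 8, 2, 5, 1, 3 — all distinct.
So φ(x_1) = φ(x_2) only when x_1 = x_2, and φ is injective.
The image of φ is {1, 2, 3, 4, 5, 6, 7, 8}, which has 8 elements.

8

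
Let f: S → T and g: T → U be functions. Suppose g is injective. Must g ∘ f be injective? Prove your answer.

not injective

No. Take S = {1, 2}, T = U = {1, 2, 3}, f(1) = f(2) = 1, and g = identity (injective).
Then (g ∘ f)(1) = (g ∘ f)(2) = 1 with 1 ≠ 2, so g ∘ f is not injective.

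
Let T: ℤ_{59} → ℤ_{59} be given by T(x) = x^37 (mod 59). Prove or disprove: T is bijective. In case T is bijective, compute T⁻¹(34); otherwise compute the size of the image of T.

Since 59 is prime, the nonzero elements of ℤ_{59} form a cyclic group of order 58.
As gcd(37, 58) = 1, raising to the 37th power is a bijection on this group: if u^37 ≡ v^37 then (uv^{−1})^37 = 1, and the only element of order dividing gcd(37, 58) = 1 is 1, so u = v.
With T(0) = 0 this makes T injective on all of ℤ_{59}, hence bijective (finite equal-size domain and codomain). In particular T is bijective.
Since T is bijective, we find the preimage of 34. The inverse of x ↦ x^37 on (ℤ_{59})^× is x ↦ x^11, because 37·11 = 407 = 7·58 + 1 ≡ 1 (mod 58) and x^{58} = 1 for x ≠ 0 (Fermat). So T⁻¹(34) = 34^11 mod 59.
Repeated squaring mod 59: 34^1 ≡ 34, 34^2 ≡ 34² = 1156 ≡ 35, 34^4 ≡ 35² = 1225 ≡ 45, 34^8 ≡ 45² = 2025 ≡ 19. Since 11 = 8 + 2 + 1, 34^11 ≡ 19·35·34: 19·35 = 665 ≡ 16, then 16·34 = 544 ≡ 13. So 34^11 ≡ 13 (mod 59).
Hence T⁻¹(34) = 13.

13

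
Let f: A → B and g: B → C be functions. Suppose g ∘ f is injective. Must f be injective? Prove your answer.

Suppose f(u) = f(v). Applying g: (g ∘ f)(u) = (g ∘ f)(v). Since g ∘ f is injective, u = v. So f is injective.

injective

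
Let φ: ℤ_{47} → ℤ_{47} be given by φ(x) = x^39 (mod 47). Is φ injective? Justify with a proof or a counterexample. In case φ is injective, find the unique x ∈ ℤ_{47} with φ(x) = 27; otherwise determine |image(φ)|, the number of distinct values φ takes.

32

Since 47 is prime, the nonzero elements of ℤ_{47} form a cyclic group of order 46.
As gcd(39, 46) = 1, raising to the 39th power is a bijection on this group: if s^39 ≡ t^39 then (st^{−1})^39 = 1, and the only element of order dividing gcd(39, 46) = 1 is 1, so s = t.
With φ(0) = 0 this makes φ injective on all of ℤ_{47}, hence bijective (finite equal-size domain and codomain). In particular φ is injective.
Since φ is injective, we find the preimage of 27. The inverse of x ↦ x^39 on (ℤ_{47})^× is x ↦ x^13, because 39·13 = 507 = 11·46 + 1 ≡ 1 (mod 46) and x^{46} = 1 for x ≠ 0 (Fermat). So φ⁻¹(27) = 27^13 mod 47.
Repeated squaring mod 47: 27^1 ≡ 27, 27^2 ≡ 27² = 729 ≡ 24, 27^4 ≡ 24² = 576 ≡ 12, 27^8 ≡ 12² = 144 ≡ 3. Since 13 = 8 + 4 + 1, 27^13 ≡ 3·12·27: 3·12 = 36, then 36·27 = 972 ≡ 32. So 27^13 ≡ 32 (mod 47).
Hence φ⁻¹(27) = 32.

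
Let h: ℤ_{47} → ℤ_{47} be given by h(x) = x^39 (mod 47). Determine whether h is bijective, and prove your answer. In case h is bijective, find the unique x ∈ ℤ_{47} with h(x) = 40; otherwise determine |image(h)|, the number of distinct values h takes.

22

Since 47 is prime, the nonzero elements of ℤ_{47} form a cyclic group of order 46.
As gcd(39, 46) = 1, raising to the 39th power is a bijection on this group: if x_1^39 ≡ x_2^39 then (x_1x_2^{−1})^39 = 1, and the only element of order dividing gcd(39, 46) = 1 is 1, so x_1 = x_2.
With h(0) = 0 this makes h injective on all of ℤ_{47}, hence bijective (finite equal-size domain and codomain). In particular h is bijective.
Since h is bijective, we find the preimage of 40. The inverse of x ↦ x^39 on (ℤ_{47})^× is x ↦ x^13, because 39·13 = 507 = 11·46 + 1 ≡ 1 (mod 46) and x^{46} = 1 for x ≠ 0 (Fermat). So h⁻¹(40) = 40^13 mod 47.
Repeated squaring mod 47: 40^1 ≡ 40, 40^2 ≡ 40² = 1600 ≡ 2, 40^4 ≡ 2² = 4, 40^8 ≡ 4² = 16. Since 13 = 8 + 4 + 1, 40^13 ≡ 16·4·40: 16·4 = 64 ≡ 17, then 17·40 = 680 ≡ 22. So 40^13 ≡ 22 (mod 47).
Hence h⁻¹(40) = 22.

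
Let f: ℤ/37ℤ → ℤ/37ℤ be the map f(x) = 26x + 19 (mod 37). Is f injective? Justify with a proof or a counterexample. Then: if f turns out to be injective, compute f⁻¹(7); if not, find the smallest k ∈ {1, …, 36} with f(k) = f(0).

If f(x_1) = f(x_2), then 26x_1 ≡ 26x_2 (mod 37). Because gcd(26, 37) = 1, we may cancel 26 to get x_1 ≡ x_2 (mod 37).
Therefore f is injective.
We now compute 26⁻¹ mod 37 explicitly. Euclid's algorithm: 37 = 1·26 + 11, 26 = 2·11 + 4, 11 = 2·4 + 3, 4 = 1·3 + 1; back-substituting gives 1 = 10·26 − 7·37, so 26⁻¹ ≡ 10 (mod 37).
Since f is injective, we find f⁻¹(7): we need 26x ≡ 7 − 19 ≡ 25 (mod 37). Using 26⁻¹ = 10: x ≡ 10·25 = 250 = 6·37 + 28, so x = 28.
Check: f(28) = 26·28 + 19 = 747 = 20·37 + 7 ≡ 7 (mod 37).

28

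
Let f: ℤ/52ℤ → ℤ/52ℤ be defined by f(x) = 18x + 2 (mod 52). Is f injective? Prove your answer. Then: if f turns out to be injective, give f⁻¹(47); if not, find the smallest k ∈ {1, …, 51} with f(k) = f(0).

26

We have gcd(18, 52) = 2 > 1. Taking a = 0 and b = 26: f(0) = 2 and f(26) = 18·26 + 2 = 470 ≡ 2 (mod 52).
So f(0) = f(26) while 0 ≠ 26, so f is not injective.
Since f is not injective, we find the least positive k with f(k) = f(0): this means 18k ≡ 0 (mod 52), i.e. 52 ∣ 18k. Since gcd(18, 52) = 2, dividing through by 2 this holds exactly when 26 ∣ 9k, and as gcd(9, 26) = 1, exactly when 26 ∣ k.
The smallest positive such k is 26.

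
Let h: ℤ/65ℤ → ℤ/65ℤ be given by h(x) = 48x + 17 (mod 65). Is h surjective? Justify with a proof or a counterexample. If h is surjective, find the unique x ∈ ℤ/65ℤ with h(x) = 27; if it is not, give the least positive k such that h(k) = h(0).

30

Since gcd(48, 65) = 1, 48 is invertible modulo 65. Euclid's algorithm: 65 = 1·48 + 17, 48 = 2·17 + 14, 17 = 1·14 + 3, 14 = 4·3 + 2, 3 = 1·2 + 1; back-substituting gives 1 = 42·48 − 31·65, so 48⁻¹ ≡ 42 (mod 65).
For any y ∈ ℤ/65ℤ, x = 42(y − 17) mod 65 satisfies h(x) = 48·42(y − 17) + 17 ≡ y (since 48·42 ≡ 1 mod 65). So every y has a preimage.
So h is surjective.
Since h is surjective, we compute h⁻¹(27): solve 48x + 17 ≡ 27 (mod 65), i.e. 48x ≡ 10 (mod 65).
Multiplying by 48⁻¹ = 42 gives x ≡ 42·10 = 420 = 6·65 + 30 ≡ 30 (mod 65).
Check: h(30) = 48·30 + 17 = 1457 = 22·65 + 27 ≡ 27 (mod 65).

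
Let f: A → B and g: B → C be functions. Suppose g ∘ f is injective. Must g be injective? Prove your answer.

not injective

No. Take A = {0, 1}, B = {0, 1, 2, 3}, C = {0, 1, 2, 3}, f(a) = a for each a ∈ A, and g(b) = 2 if b ∈ {2, 3} else g(b) = b.
Then g ∘ f = f is injective (A ⊂ B and f is the inclusion), but g(2) = g(3) = 2 with 2 ≠ 3, so g is not injective.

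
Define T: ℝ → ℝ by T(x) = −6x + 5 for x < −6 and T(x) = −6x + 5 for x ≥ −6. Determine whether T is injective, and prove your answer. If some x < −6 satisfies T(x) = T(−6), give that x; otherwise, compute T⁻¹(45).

-20/3

Both pieces are strictly decreasing (slopes −6 and −6), so each is injective on its own interval.
The left piece maps (−∞, −6) onto (41, ∞); the right piece maps [−6, ∞) onto (−∞, 41].
These images are disjoint, so no value is attained by both pieces. Therefore T is injective.
Because the two images are disjoint, no x < −6 has T(x) = T(−6), so we compute T⁻¹(45): 45 lies in (41, ∞), so solve −6x + 5 = 45: x = (45 − 5)/(−6) = −20/3.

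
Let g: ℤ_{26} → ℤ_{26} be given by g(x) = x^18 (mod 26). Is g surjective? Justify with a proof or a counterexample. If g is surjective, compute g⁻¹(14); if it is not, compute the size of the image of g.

g(1) = 1^18 = 1.
g(3): Repeated squaring mod 26: 3^1 ≡ 3, 3^2 ≡ 3² = 9, 3^4 ≡ 9² = 81 ≡ 3, 3^8 ≡ 3² = 9, 3^16 ≡ 9² = 81 ≡ 3. Since 18 = 16 + 2, 3^18 ≡ 3·9: 3·9 = 27 ≡ 1. So 3^18 ≡ 1 (mod 26).
So g(1) = g(3) = 1 while 1 ≠ 3, so g is not injective.
A non-injective map from the 26-element set ℤ_{26} to itself takes at most 25 distinct values, so it cannot be surjective. Hence g is not surjective.
Since g is not surjective, we determine |image(g)|. Computing x^18 mod 26 for each x (by repeated squaring, reducing mod 26 at every step), the values g(0), g(1), …, g(25) are: 0, 1, 12, 1, 14, 25, 12, 25, 12, 1, 14, 25, 14, 13, 14, 25, 14, 1, 12, 25, 12, 25, 14, 1, 12, 1.
The distinct values are {0, 1, 12, 13, 14, 25}; there are 6 of them.

6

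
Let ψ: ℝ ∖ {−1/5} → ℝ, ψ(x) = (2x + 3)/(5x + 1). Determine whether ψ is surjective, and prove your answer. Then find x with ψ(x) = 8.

-5/38

If ψ(x) = 2/5, cross-multiplying gives 5(2x + 3) = 2(5x + 1), which simplifies to 15 = 2 — false.  So 2/5 has no preimage and ψ is not surjective.
Solving ψ(x) = 8: cross-multiplying gives 2x + 3 = 8(5x + 1), which rearranges to −38x = 5, so x = −5/38.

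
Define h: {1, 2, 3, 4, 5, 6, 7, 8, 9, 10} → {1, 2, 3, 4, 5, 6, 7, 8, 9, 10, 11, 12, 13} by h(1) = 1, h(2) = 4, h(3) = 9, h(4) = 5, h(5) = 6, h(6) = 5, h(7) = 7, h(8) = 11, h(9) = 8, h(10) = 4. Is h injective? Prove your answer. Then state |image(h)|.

h(4) = 5 = h(6) with 4 ≠ 6, so h is not injective.
The image of h is {1, 4, 5, 6, 7, 8, 9, 11}, which has 8 elements.

8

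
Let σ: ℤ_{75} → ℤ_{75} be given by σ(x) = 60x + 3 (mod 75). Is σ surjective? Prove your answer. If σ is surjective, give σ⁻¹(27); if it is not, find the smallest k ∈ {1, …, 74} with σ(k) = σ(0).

5

Since gcd(60, 75) = 15, we have 60x ≡ 0 (mod 15) for all x, so σ(x) ≡ 3 (mod 15).
But 0 ≢ 3 (mod 15), so 0 ∈ ℤ_{75} has no preimage. So σ is not surjective.
Since σ is not surjective, we find the least positive k with σ(k) = σ(0): this means 60k ≡ 0 (mod 75), i.e. 75 ∣ 60k. Since gcd(60, 75) = 15, dividing through by 15 this holds exactly when 5 ∣ 4k, and as gcd(4, 5) = 1, exactly when 5 ∣ k.
The smallest positive such k is 5.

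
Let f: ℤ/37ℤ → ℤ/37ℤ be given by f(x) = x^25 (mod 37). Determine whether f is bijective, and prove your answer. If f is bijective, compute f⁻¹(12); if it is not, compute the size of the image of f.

16

Since 37 is prime, the nonzero elements of ℤ/37ℤ form a cyclic group of order 36.
As gcd(25, 36) = 1, raising to the 25th power is a bijection on this group: if x_1^25 ≡ x_2^25 then (x_1x_2^{−1})^25 = 1, and the only element of order dividing gcd(25, 36) = 1 is 1, so x_1 = x_2.
With f(0) = 0 this makes f injective on all of ℤ/37ℤ, hence bijective (finite equal-size domain and codomain). In particular f is bijective.
Since f is bijective, we find the preimage of 12. The inverse of x ↦ x^25 on (ℤ/37ℤ)^× is x ↦ x^13, because 25·13 = 325 = 9·36 + 1 ≡ 1 (mod 36) and x^{36} = 1 for x ≠ 0 (Fermat). So f⁻¹(12) = 12^13 mod 37.
Repeated squaring mod 37: 12^1 ≡ 12, 12^2 ≡ 12² = 144 ≡ 33, 12^4 ≡ 33² = 1089 ≡ 16, 12^8 ≡ 16² = 256 ≡ 34. Since 13 = 8 + 4 + 1, 12^13 ≡ 34·16·12: 34·16 = 544 ≡ 26, then 26·12 = 312 ≡ 16. So 12^13 ≡ 16 (mod 37).
Hence f⁻¹(12) = 16.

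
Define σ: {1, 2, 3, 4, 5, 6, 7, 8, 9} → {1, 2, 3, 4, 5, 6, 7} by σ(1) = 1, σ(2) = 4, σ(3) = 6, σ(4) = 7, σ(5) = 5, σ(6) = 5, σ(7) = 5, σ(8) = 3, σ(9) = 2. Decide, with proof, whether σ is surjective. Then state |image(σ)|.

7

Every element of the codomain has a preimage: 1 = σ(1), 2 = σ(9), 3 = σ(8), 4 = σ(2), 5 = σ(5), 6 = σ(3), 7 = σ(4).
Therefore σ is surjective.
The image of σ is {1, 2, 3, 4, 5, 6, 7}, which has 7 elements.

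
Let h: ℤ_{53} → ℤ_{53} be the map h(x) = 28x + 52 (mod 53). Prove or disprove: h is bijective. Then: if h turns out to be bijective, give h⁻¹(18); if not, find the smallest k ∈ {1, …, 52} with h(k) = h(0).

48

Recall: injectivity means: for all s, t in the domain, h(s) = h(t) implies s = t.
Suppose h(s) = h(t) in ℤ_{53}. Then 28s + 52 ≡ 28t + 52 (mod 53), hence 28(s − t) ≡ 0 (mod 53).
Since gcd(28, 53) = 1, 28 is invertible modulo 53, hence s − t ≡ 0 (mod 53), i.e. s = t.
We now compute 28⁻¹ mod 53 explicitly. Euclid's algorithm: 53 = 1·28 + 25, 28 = 1·25 + 3, 25 = 8·3 + 1; back-substituting gives 1 = 36·28 − 19·53, so 28⁻¹ ≡ 36 (mod 53).
Then y ↦ 36(y − 52) is a two-sided inverse to h, so every y ∈ ℤ_{53} has a preimage.
So h is bijective.
Since h is bijective, we compute h⁻¹(18): solve 28x + 52 ≡ 18 (mod 53), i.e. 28x ≡ 19 (mod 53).
Multiplying by 28⁻¹ = 36 gives x ≡ 36·19 = 684 = 12·53 + 48 ≡ 48 (mod 53).
Check: h(48) = 28·48 + 52 = 1396 = 26·53 + 18 ≡ 18 (mod 53).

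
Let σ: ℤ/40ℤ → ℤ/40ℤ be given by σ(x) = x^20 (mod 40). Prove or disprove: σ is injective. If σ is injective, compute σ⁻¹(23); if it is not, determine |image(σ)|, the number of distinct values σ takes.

4

σ(1) = 1^20 = 1.
σ(3): Repeated squaring mod 40: 3^1 ≡ 3, 3^2 ≡ 3² = 9, 3^4 ≡ 9² = 81 ≡ 1, 3^8 ≡ 1² = 1, 3^16 ≡ 1² = 1. Since 20 = 16 + 4, 3^20 ≡ 1·1: 1·1 = 1. So 3^20 ≡ 1 (mod 40).
So σ(1) = σ(3) = 1 while 1 ≠ 3, therefore σ is not injective.
Since σ is not injective, we determine |image(σ)|. Computing x^20 mod 40 for each x (by repeated squaring, reducing mod 40 at every step), the values σ(0), σ(1), …, σ(39) are: 0, 1, 16, 1, 16, 25, 16, 1, 16, 1, 0, 1, 16, 1, 16, 25, 16, 1, 16, 1, 0, 1, 16, 1, 16, 25, 16, 1, 16, 1, 0, 1, 16, 1, 16, 25, 16, 1, 16, 1.
The distinct values are {0, 1, 16, 25}; there are 4 of them.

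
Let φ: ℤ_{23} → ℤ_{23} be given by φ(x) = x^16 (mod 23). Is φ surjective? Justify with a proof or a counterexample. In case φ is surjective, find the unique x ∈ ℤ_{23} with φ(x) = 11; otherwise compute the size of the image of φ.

12

φ(11): Repeated squaring mod 23: 11^1 ≡ 11, 11^2 ≡ 11² = 121 ≡ 6, 11^4 ≡ 6² = 36 ≡ 13, 11^8 ≡ 13² = 169 ≡ 8, 11^16 ≡ 8² = 64 ≡ 18. So 11^16 ≡ 18 (mod 23).
φ(12): Repeated squaring mod 23: 12^1 ≡ 12, 12^2 ≡ 12² = 144 ≡ 6, 12^4 ≡ 6² = 36 ≡ 13, 12^8 ≡ 13² = 169 ≡ 8, 12^16 ≡ 8² = 64 ≡ 18. So 12^16 ≡ 18 (mod 23).
So φ(11) = φ(12) = 18 while 11 ≠ 12, thus φ is not injective.
A non-injective map from the 23-element set ℤ_{23} to itself takes at most 22 distinct values, so it cannot be surjective. Thus φ is not surjective.
Since φ is not surjective, we determine |image(φ)|. Computing x^16 mod 23 for each x (by repeated squaring, reducing mod 23 at every step), the values φ(0), φ(1), …, φ(22) are: 0, 1, 9, 13, 12, 3, 2, 6, 16, 8, 4, 18, 18, 4, 8, 16, 6, 2, 3, 12, 13, 9, 1.
The distinct values are {0, 1, 2, 3, 4, 6, 8, 9, 12, 13, 16, 18}; there are 12 of them.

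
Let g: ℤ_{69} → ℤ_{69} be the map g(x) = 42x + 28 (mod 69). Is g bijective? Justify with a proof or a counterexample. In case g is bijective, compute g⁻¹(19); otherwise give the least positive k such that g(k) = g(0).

We have gcd(42, 69) = 3 > 1. Taking s = 0 and t = 23: g(0) = 28 and g(23) = 42·23 + 28 = 994 ≡ 28 (mod 69).
So g(0) = g(23) while 0 ≠ 23, so g is not injective, hence not bijective.
Since g is not bijective, we find the least positive k with g(k) = g(0): this means 42k ≡ 0 (mod 69), i.e. 69 ∣ 42k. Since gcd(42, 69) = 3, dividing through by 3 this holds exactly when 23 ∣ 14k, and as gcd(14, 23) = 1, exactly when 23 ∣ k.
The smallest positive such k is 23.

23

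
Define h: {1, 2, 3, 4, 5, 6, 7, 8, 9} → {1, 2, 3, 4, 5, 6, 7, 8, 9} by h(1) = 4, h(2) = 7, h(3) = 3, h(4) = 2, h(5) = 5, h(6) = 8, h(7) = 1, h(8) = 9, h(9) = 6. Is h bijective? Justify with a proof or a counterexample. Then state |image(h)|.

The values 4, 7, 3, 2, 5, 8, 1, 9, 6 are a permutation of {1, 2, 3, 4, 5, 6, 7, 8, 9}: each element appears exactly once.
So h is injective and surjective, hence bijective.
The image of h is {1, 2, 3, 4, 5, 6, 7, 8, 9}, which has 9 elements.

9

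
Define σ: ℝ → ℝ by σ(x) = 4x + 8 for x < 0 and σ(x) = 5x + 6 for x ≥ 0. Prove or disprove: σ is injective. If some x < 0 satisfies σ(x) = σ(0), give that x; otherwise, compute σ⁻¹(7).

Both pieces are strictly increasing (slopes 4 and 5), so each is injective on its own interval.
The left piece maps (−∞, 0) onto (−∞, 8); the right piece maps [0, ∞) onto [6, ∞).
These images overlap. In particular σ(0) = 6 (right piece), and solving 4x + 8 = 6 on the left piece gives x = −1/2 < 0.
So σ(−1/2) = σ(0) with −1/2 ≠ 0, and σ is not injective. This x = −1/2 is the requested value below 0.

-1/2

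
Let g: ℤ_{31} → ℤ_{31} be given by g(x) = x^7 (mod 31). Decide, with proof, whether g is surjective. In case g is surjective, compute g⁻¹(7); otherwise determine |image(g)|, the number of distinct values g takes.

Since 31 is prime, the nonzero elements of ℤ_{31} form a cyclic group of order 30.
As gcd(7, 30) = 1, raising to the 7th power is a bijection on this group: if a^7 ≡ b^7 then (ab^{−1})^7 = 1, and the only element of order dividing gcd(7, 30) = 1 is 1, so a = b.
With g(0) = 0 this makes g injective on all of ℤ_{31}, hence bijective (finite equal-size domain and codomain). In particular g is surjective.
Since g is surjective, we find the preimage of 7. The inverse of x ↦ x^7 on (ℤ_{31})^× is x ↦ x^13, because 7·13 = 91 = 3·30 + 1 ≡ 1 (mod 30) and x^{30} = 1 for x ≠ 0 (Fermat). So g⁻¹(7) = 7^13 mod 31.
Repeated squaring mod 31: 7^1 ≡ 7, 7^2 ≡ 7² = 49 ≡ 18, 7^4 ≡ 18² = 324 ≡ 14, 7^8 ≡ 14² = 196 ≡ 10. Since 13 = 8 + 4 + 1, 7^13 ≡ 10·14·7: 10·14 = 140 ≡ 16, then 16·7 = 112 ≡ 19. So 7^13 ≡ 19 (mod 31).
Hence g⁻¹(7) = 19.

19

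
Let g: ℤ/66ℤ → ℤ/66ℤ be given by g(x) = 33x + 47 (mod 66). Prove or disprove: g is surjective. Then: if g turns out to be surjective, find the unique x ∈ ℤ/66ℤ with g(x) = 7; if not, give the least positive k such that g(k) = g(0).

Since gcd(33, 66) = 33, we have 33x ≡ 0 (mod 33) for all x, so g(x) ≡ 14 (mod 33).
But 0 ≢ 14 (mod 33), so 0 ∈ ℤ/66ℤ has no preimage. Thus g is not surjective.
Since g is not surjective, we find the least positive k with g(k) = g(0): this means 33k ≡ 0 (mod 66), i.e. 66 ∣ 33k. Since gcd(33, 66) = 33, dividing through by 33 this holds exactly when 2 ∣ k.
The smallest positive such k is 2.

2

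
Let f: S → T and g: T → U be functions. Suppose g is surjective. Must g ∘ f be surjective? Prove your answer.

No. Take S = {1}, T = U = {1, 2, 3}, f(1) = 1, and g = identity (surjective).
Then (g ∘ f)(1) = 1, and 3 ∈ U has no preimage under g ∘ f, so g ∘ f is not surjective.

not surjective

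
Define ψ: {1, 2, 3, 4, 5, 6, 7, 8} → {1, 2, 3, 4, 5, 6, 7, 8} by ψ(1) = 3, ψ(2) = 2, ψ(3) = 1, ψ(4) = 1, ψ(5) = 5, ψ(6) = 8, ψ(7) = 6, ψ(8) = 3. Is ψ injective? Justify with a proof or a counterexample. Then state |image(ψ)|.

ψ(3) = 1 = ψ(4) with 3 ≠ 4, so ψ is not injective.
The image of ψ is {1, 2, 3, 5, 6, 8}, which has 6 elements.

6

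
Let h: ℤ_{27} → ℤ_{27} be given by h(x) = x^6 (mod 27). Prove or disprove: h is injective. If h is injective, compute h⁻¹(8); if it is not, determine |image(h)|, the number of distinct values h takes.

4

h(0) = 0^6 = 0.
h(3): Repeated squaring mod 27: 3^1 ≡ 3, 3^2 ≡ 3² = 9, 3^4 ≡ 9² = 81 ≡ 0. Since 6 = 4 + 2, 3^6 ≡ 0·9: 0·9 = 0. So 3^6 ≡ 0 (mod 27).
So h(0) = h(3) = 0 while 0 ≠ 3, therefore h is not injective.
Since h is not injective, we determine |image(h)|. Computing x^6 mod 27 for each x (by repeated squaring, reducing mod 27 at every step), the values h(0), h(1), …, h(26) are: 0, 1, 10, 0, 19, 19, 0, 10, 1, 0, 1, 10, 0, 19, 19, 0, 10, 1, 0, 1, 10, 0, 19, 19, 0, 10, 1.
The distinct values are {0, 1, 10, 19}; there are 4 of them.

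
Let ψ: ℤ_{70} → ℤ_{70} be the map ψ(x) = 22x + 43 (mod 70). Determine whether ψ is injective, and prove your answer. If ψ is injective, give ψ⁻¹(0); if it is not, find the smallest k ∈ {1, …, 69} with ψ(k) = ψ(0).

We have gcd(22, 70) = 2 > 1. Taking x_1 = 0 and x_2 = 35: ψ(0) = 43 and ψ(35) = 22·35 + 43 = 813 ≡ 43 (mod 70).
So ψ(0) = ψ(35) while 0 ≠ 35, thus ψ is not injective.
Since ψ is not injective, we find the least positive k with ψ(k) = ψ(0): this means 22k ≡ 0 (mod 70), i.e. 70 ∣ 22k. Since gcd(22, 70) = 2, dividing through by 2 this holds exactly when 35 ∣ 11k, and as gcd(11, 35) = 1, exactly when 35 ∣ k.
The smallest positive such k is 35.

35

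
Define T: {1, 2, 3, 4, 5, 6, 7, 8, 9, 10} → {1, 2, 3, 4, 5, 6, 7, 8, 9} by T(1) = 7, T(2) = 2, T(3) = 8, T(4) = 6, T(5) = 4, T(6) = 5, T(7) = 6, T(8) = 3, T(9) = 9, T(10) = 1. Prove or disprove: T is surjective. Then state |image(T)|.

9

Every element of the codomain has a preimage: 1 = T(10), 2 = T(2), 3 = T(8), 4 = T(5), 5 = T(6), 6 = T(4), 7 = T(1), 8 = T(3), 9 = T(9).
So T is surjective.
The image of T is {1, 2, 3, 4, 5, 6, 7, 8, 9}, which has 9 elements.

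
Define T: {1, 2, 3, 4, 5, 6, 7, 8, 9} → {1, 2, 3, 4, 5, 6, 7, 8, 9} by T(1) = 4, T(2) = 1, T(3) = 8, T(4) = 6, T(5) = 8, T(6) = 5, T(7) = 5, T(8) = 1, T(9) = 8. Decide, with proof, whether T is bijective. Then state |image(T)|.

T(3) = 8 = T(5) with 3 ≠ 5, so T is not injective, hence not bijective.
The image of T is {1, 4, 5, 6, 8}, which has 5 elements.

5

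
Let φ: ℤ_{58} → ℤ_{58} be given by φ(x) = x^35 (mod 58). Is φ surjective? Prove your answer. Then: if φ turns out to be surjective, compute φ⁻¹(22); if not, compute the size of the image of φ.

φ(4): Repeated squaring mod 58: 4^1 ≡ 4, 4^2 ≡ 4² = 16, 4^4 ≡ 16² = 256 ≡ 24, 4^8 ≡ 24² = 576 ≡ 54, 4^16 ≡ 54² = 2916 ≡ 16, 4^32 ≡ 16² = 256 ≡ 24. Since 35 = 32 + 2 + 1, 4^35 ≡ 24·16·4: 24·16 = 384 ≡ 36, then 36·4 = 144 ≡ 28. So 4^35 ≡ 28 (mod 58).
φ(6): Repeated squaring mod 58: 6^1 ≡ 6, 6^2 ≡ 6² = 36, 6^4 ≡ 36² = 1296 ≡ 20, 6^8 ≡ 20² = 400 ≡ 52, 6^16 ≡ 52² = 2704 ≡ 36, 6^32 ≡ 36² = 1296 ≡ 20. Since 35 = 32 + 2 + 1, 6^35 ≡ 20·36·6: 20·36 = 720 ≡ 24, then 24·6 = 144 ≡ 28. So 6^35 ≡ 28 (mod 58).
So φ(4) = φ(6) = 28 while 4 ≠ 6, hence φ is not injective.
A non-injective map from the 58-element set ℤ_{58} to itself takes at most 57 distinct values, so it cannot be surjective. Hence φ is not surjective.
Since φ is not surjective, we determine |image(φ)|. Computing x^35 mod 58 for each x (by repeated squaring, reducing mod 58 at every step), the values φ(0), φ(1), …, φ(57) are: 0, 1, 12, 41, 28, 57, 28, 1, 46, 57, 46, 41, 46, 57, 12, 17, 30, 41, 46, 41, 30, 41, 28, 1, 30, 1, 46, 17, 28, 29, 30, 41, 12, 57, 28, 57, 30, 17, 28, 17, 12, 17, 28, 41, 46, 1, 12, 17, 12, 1, 12, 57, 30, 1, 30, 17, 46, 57.
The distinct values are {0, 1, 12, 17, 28, 29, 30, 41, 46, 57}; there are 10 of them.

10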